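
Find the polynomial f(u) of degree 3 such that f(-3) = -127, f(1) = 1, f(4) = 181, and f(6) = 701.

Using the Lagrange interpolation formula with nodes -3, 1, 4, 6:
  L_0(u) = (u - 1)(u - 4)(u - 6) / -252
  L_1(u) = (u + 3)(u - 4)(u - 6) / 60
  L_2(u) = (u + 3)(u - 1)(u - 6) / -42
  L_3(u) = (u + 3)(u - 1)(u - 4) / 90
Then f(u) = -127·L_0(u) + 1·L_1(u) + 181·L_2(u) + 701·L_3(u).
Expanding and collecting terms gives f(u) = 4u^3 - 4u^2 - 4u + 5.
Check: f(4) = 181. ✓

f(u) = 4u^3 - 4u^2 - 4u + 5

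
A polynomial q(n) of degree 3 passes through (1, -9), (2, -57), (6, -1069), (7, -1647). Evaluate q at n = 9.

-3361

Write q(n) = an^3 + bn^2 + cn + d. Substituting each data point gives a linear system:
  a + b + c + d = -9
  8a + 4b + 2c + d = -57
  216a + 36b + 6c + d = -1069
  343a + 49b + 7c + d = -1647
Solving the system yields a = -4, b = -5, c = -5, d = 5.
So q(n) = -4n³ - 5n² - 5n + 5.
Then q(9) = -3361.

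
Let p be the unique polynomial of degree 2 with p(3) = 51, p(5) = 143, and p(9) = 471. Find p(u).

Using the Lagrange interpolation formula with nodes 3, 5, 9:
  L_0(u) = (u - 5)(u - 9) / 12
  L_1(u) = (u - 3)(u - 9) / -8
  L_2(u) = (u - 3)(u - 5) / 24
Then p(u) = 51·L_0(u) + 143·L_1(u) + 471·L_2(u).
Expanding and collecting terms gives p(u) = 6u^2 - 2u + 3.
Check: p(5) = 143. ✓

p(u) = 6u^2 - 2u + 3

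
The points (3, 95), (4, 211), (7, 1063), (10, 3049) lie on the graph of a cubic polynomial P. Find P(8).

Write P(s) = as^3 + bs^2 + cs + d. Substituting each data point gives a linear system:
  27a + 9b + 3c + d = 95
  64a + 16b + 4c + d = 211
  343a + 49b + 7c + d = 1063
  1000a + 100b + 10c + d = 3049
Solving the system yields a = 3, b = 0, c = 5, d = -1.
So P(s) = 3s³ + 5s - 1.
Then P(8) = 1575.

1575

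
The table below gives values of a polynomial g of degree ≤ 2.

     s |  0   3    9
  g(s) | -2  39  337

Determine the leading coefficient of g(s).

4

Write g(s) = as^2 + bs + c. Substituting each data point gives a linear system:
  c = -2
  9a + 3b + c = 39
  81a + 9b + c = 337
Solving the system yields a = 4, b = 5/3, c = -2.
So g(s) = 4s² + (5/3)s - 2.
The leading coefficient is 4.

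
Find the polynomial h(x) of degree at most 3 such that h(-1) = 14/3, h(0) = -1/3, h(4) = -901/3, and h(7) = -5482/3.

h(x) = -6x^3 + 4x^2 + 5x - 1/3

Using the Lagrange interpolation formula with nodes -1, 0, 4, 7:
  L_0(x) = x(x - 4)(x - 7) / -40
  L_1(x) = (x + 1)(x - 4)(x - 7) / 28
  L_2(x) = (x + 1)x(x - 7) / -60
  L_3(x) = (x + 1)x(x - 4) / 168
Then h(x) = 14/3·L_0(x) - 1/3·L_1(x) - 901/3·L_2(x) - 5482/3·L_3(x).
Expanding and collecting terms gives h(x) = -6x^3 + 4x^2 + 5x - 1/3.
Check: h(-1) = 14/3. ✓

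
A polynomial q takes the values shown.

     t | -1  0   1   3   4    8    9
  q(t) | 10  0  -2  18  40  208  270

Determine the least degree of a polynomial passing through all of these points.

Divided differences on the nodes -1, 0, 1, 3, 4, 8, 9:
  order 0: 10  0  -2  18  40  208  270
  order 1: -10  -2  10  22  42  62
  order 2: 4  4  4  4  4
  order 3: 0  0  0  0
  order 4: 0  0  0
  order 5: 0  0
  order 6: 0
The order-2 divided differences are all 4 (nonzero) and every higher order vanishes, so the data lies on a polynomial of degree exactly 2.

2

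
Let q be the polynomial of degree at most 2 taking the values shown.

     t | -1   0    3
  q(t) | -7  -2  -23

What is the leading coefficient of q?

Write q(t) = at^2 + bt + c. Substituting each data point gives a linear system:
  a - b + c = -7
  c = -2
  9a + 3b + c = -23
Solving the system yields a = -3, b = 2, c = -2.
So q(t) = -3t² + 2t - 2.
The leading coefficient is -3.

-3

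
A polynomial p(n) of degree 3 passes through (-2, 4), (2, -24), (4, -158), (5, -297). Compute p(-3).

Using the Lagrange interpolation formula with nodes -2, 2, 4, 5:
  L_0(n) = (n - 2)(n - 4)(n - 5) / -168
  L_1(n) = (n + 2)(n - 4)(n - 5) / 24
  L_2(n) = (n + 2)(n - 2)(n - 5) / -12
  L_3(n) = (n + 2)(n - 2)(n - 4) / 21
Then p(n) = 4·L_0(n) - 24·L_1(n) - 158·L_2(n) - 297·L_3(n).
Expanding and collecting terms gives p(n) = -2n³ - 2n² + n - 2.
Evaluating at n = -3: p(-3) = 31.

31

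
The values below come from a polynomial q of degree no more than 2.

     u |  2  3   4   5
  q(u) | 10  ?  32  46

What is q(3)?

20

The 3 known points determine the degree-2 polynomial uniquely.
Write q(u) = au^2 + bu + c. Substituting each data point gives a linear system:
  4a + 2b + c = 10
  16a + 4b + c = 32
  25a + 5b + c = 46
Solving the system yields a = 1, b = 5, c = -4.
So q(u) = u^2 + 5u - 4.
Then q(3) = 20.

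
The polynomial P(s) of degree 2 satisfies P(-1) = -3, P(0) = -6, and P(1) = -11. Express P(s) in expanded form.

Write P(s) = as^2 + bs + c. Substituting each data point gives a linear system:
  a - b + c = -3
  c = -6
  a + b + c = -11
Solving the system yields a = -1, b = -4, c = -6.
So P(s) = -s^2 - 4s - 6.
Check: P(1) = -11. ✓

P(s) = -s^2 - 4s - 6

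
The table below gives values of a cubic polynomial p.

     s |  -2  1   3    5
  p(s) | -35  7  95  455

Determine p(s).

Using the Lagrange interpolation formula with nodes -2, 1, 3, 5:
  L_0(s) = (s - 1)(s - 3)(s - 5) / -105
  L_1(s) = (s + 2)(s - 3)(s - 5) / 24
  L_2(s) = (s + 2)(s - 1)(s - 5) / -20
  L_3(s) = (s + 2)(s - 1)(s - 3) / 56
Then p(s) = -35·L_0(s) + 7·L_1(s) + 95·L_2(s) + 455·L_3(s).
Expanding and collecting terms gives p(s) = 4s³ - 2s² + 5.
Check: p(3) = 95. ✓

p(s) = 4s^3 - 2s^2 + 5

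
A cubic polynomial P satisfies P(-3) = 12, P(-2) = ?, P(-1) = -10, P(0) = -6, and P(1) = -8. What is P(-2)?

-8

On equispaced nodes a degree-3 polynomial has vanishing fourth forward difference, so
  P(-3) - 4·P(-2) + 6·P(-1) - 4·P(0) + P(1) = 0.
Substituting the known values and solving for P(-2):
  -4·P(-2) = 32
  P(-2) = -8.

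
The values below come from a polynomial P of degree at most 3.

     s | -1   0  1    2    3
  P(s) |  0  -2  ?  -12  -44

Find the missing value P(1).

On equispaced nodes a degree-3 polynomial has vanishing fourth forward difference, so
  P(-1) - 4·P(0) + 6·P(1) - 4·P(2) + P(3) = 0.
Substituting the known values and solving for P(1):
  6·P(1) = -12
  P(1) = -2.

-2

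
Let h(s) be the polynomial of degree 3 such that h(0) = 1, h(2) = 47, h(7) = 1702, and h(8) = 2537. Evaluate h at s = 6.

Using the Lagrange interpolation formula with nodes 0, 2, 7, 8:
  L_0(s) = (s - 2)(s - 7)(s - 8) / -112
  L_1(s) = s(s - 7)(s - 8) / 60
  L_2(s) = s(s - 2)(s - 8) / -35
  L_3(s) = s(s - 2)(s - 7) / 48
Then h(s) = 1·L_0(s) + 47·L_1(s) + 1702·L_2(s) + 2537·L_3(s).
Expanding and collecting terms gives h(s) = 5s^3 - s^2 + 5s + 1.
Evaluating at s = 6: h(6) = 1075.

1075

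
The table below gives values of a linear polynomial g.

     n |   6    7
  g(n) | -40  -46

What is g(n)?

Write g(n) = an + b. Substituting each data point gives a linear system:
  6a + b = -40
  7a + b = -46
Solving the system yields a = -6, b = -4.
So g(n) = -6n - 4.
Check: g(6) = -40. ✓

g(n) = -6n - 4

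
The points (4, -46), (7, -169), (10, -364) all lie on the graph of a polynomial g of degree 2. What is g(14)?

-736

Using the Lagrange interpolation formula with nodes 4, 7, 10:
  L_0(s) = (s - 7)(s - 10) / 18
  L_1(s) = (s - 4)(s - 10) / -9
  L_2(s) = (s - 4)(s - 7) / 18
Then g(s) = -46·L_0(s) - 169·L_1(s) - 364·L_2(s).
Expanding and collecting terms gives g(s) = -4s^2 + 3s + 6.
Evaluating at s = 14: g(14) = -736.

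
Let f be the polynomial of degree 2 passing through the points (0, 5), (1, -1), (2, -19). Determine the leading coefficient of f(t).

Write f(t) = at^2 + bt + c. Substituting each data point gives a linear system:
  c = 5
  a + b + c = -1
  4a + 2b + c = -19
Solving the system yields a = -6, b = 0, c = 5.
So f(t) = -6t² + 5.
The leading coefficient is -6.

-6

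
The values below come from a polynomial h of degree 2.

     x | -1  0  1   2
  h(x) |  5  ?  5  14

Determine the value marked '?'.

2

The 3 known points determine the degree-2 polynomial uniquely.
Write h(x) = ax^2 + bx + c. Substituting each data point gives a linear system:
  a - b + c = 5
  a + b + c = 5
  4a + 2b + c = 14
Solving the system yields a = 3, b = 0, c = 2.
So h(x) = 3x^2 + 2.
Then h(0) = 2.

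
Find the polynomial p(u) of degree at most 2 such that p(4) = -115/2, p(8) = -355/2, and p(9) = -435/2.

p(u) = -2u^2 - 6u - 3/2

Using the Lagrange interpolation formula with nodes 4, 8, 9:
  L_0(u) = (u - 8)(u - 9) / 20
  L_1(u) = (u - 4)(u - 9) / -4
  L_2(u) = (u - 4)(u - 8) / 5
Then p(u) = -115/2·L_0(u) - 355/2·L_1(u) - 435/2·L_2(u).
Expanding and collecting terms gives p(u) = -2u^2 - 6u - 3/2.
Check: p(4) = -115/2. ✓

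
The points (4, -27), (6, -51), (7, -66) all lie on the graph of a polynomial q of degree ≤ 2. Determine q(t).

q(t) = -t^2 - 2t - 3

Write q(t) = at^2 + bt + c. Substituting each data point gives a linear system:
  16a + 4b + c = -27
  36a + 6b + c = -51
  49a + 7b + c = -66
Solving the system yields a = -1, b = -2, c = -3.
So q(t) = -t^2 - 2t - 3.
Check: q(6) = -51. ✓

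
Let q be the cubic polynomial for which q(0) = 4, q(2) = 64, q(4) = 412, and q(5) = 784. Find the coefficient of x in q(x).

6

Write q(x) = ax^3 + bx^2 + cx + d. Substituting each data point gives a linear system:
  d = 4
  8a + 4b + 2c + d = 64
  64a + 16b + 4c + d = 412
  125a + 25b + 5c + d = 784
Solving the system yields a = 6, b = 0, c = 6, d = 4.
So q(x) = 6x^3 + 6x + 4.
The coefficient of x is 6.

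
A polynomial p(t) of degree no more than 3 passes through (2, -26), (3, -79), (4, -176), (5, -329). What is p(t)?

p(t) = -2t^3 - 4t^2 + 5t - 4

Using the Lagrange interpolation formula with nodes 2, 3, 4, 5:
  L_0(t) = (t - 3)(t - 4)(t - 5) / -6
  L_1(t) = (t - 2)(t - 4)(t - 5) / 2
  L_2(t) = (t - 2)(t - 3)(t - 5) / -2
  L_3(t) = (t - 2)(t - 3)(t - 4) / 6
Then p(t) = -26·L_0(t) - 79·L_1(t) - 176·L_2(t) - 329·L_3(t).
Expanding and collecting terms gives p(t) = -2t^3 - 4t^2 + 5t - 4.
Check: p(4) = -176. ✓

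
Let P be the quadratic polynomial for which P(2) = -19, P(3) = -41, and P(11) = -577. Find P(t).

P(t) = -5t^2 + 3t - 5

Write P(t) = at^2 + bt + c. Substituting each data point gives a linear system:
  4a + 2b + c = -19
  9a + 3b + c = -41
  121a + 11b + c = -577
Solving the system yields a = -5, b = 3, c = -5.
So P(t) = -5t^2 + 3t - 5.
Check: P(2) = -19. ✓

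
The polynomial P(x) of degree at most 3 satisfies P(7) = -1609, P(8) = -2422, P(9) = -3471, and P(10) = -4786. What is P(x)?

P(x) = -5x^3 + 2x^2 + 2x - 6

Write P(x) = ax^3 + bx^2 + cx + d. Substituting each data point gives a linear system:
  343a + 49b + 7c + d = -1609
  512a + 64b + 8c + d = -2422
  729a + 81b + 9c + d = -3471
  1000a + 100b + 10c + d = -4786
Solving the system yields a = -5, b = 2, c = 2, d = -6.
So P(x) = -5x³ + 2x² + 2x - 6.
Check: P(9) = -3471. ✓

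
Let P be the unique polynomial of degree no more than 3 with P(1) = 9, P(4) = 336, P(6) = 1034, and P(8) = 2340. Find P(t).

Write P(t) = at^3 + bt^2 + ct + d. Substituting each data point gives a linear system:
  a + b + c + d = 9
  64a + 16b + 4c + d = 336
  216a + 36b + 6c + d = 1034
  512a + 64b + 8c + d = 2340
Solving the system yields a = 4, b = 4, c = 5, d = -4.
So P(t) = 4t^3 + 4t^2 + 5t - 4.
Check: P(1) = 9. ✓

P(t) = 4t^3 + 4t^2 + 5t - 4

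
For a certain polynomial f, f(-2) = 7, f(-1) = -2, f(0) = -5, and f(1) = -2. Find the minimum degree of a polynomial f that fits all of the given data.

2

Forward differences of the values at x = -2, -1, 0, 1:
  f  : 7  -2  -5  -2
  Δ  : -9  -3  3
  Δ^2: 6  6
  Δ^3: 0
The second differences are constant (6) and nonzero, while all higher differences vanish, so the minimal degree is 2.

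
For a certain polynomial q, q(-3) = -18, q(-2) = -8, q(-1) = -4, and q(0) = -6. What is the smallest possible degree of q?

2

Forward differences of the values at n = -3, -2, -1, 0:
  q  : -18  -8  -4  -6
  Δ  : 10  4  -2
  Δ^2: -6  -6
  Δ^3: 0
The second differences are constant (-6) and nonzero, while all higher differences vanish, so the minimal degree is 2.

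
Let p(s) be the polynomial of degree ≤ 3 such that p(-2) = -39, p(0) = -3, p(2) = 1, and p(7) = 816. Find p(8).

Using the Lagrange interpolation formula with nodes -2, 0, 2, 7:
  L_0(s) = s(s - 2)(s - 7) / -72
  L_1(s) = (s + 2)(s - 2)(s - 7) / 28
  L_2(s) = (s + 2)s(s - 7) / -40
  L_3(s) = (s + 2)s(s - 2) / 315
Then p(s) = -39·L_0(s) - 3·L_1(s) + 1·L_2(s) + 816·L_3(s).
Expanding and collecting terms gives p(s) = 3s³ - 4s² - 2s - 3.
Evaluating at s = 8: p(8) = 1261.

1261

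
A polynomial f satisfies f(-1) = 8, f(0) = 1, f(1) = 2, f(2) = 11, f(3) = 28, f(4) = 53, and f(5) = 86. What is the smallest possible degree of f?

Forward differences of the values at n = -1, 0, 1, 2, 3, 4, 5:
  f  : 8  1  2  11  28  53  86
  Δ  : -7  1  9  17  25  33
  Δ^2: 8  8  8  8  8
  Δ^3: 0  0  0  0
  Δ^4: 0  0  0
  Δ^5: 0  0
  Δ^6: 0
The second differences are constant (8) and nonzero, while all higher differences vanish, so the minimal degree is 2.

2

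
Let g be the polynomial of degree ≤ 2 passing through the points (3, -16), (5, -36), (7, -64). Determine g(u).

g(u) = -u^2 - 2u - 1

Using the Lagrange interpolation formula with nodes 3, 5, 7:
  L_0(u) = (u - 5)(u - 7) / 8
  L_1(u) = (u - 3)(u - 7) / -4
  L_2(u) = (u - 3)(u - 5) / 8
Then g(u) = -16·L_0(u) - 36·L_1(u) - 64·L_2(u).
Expanding and collecting terms gives g(u) = -u² - 2u - 1.
Check: g(3) = -16. ✓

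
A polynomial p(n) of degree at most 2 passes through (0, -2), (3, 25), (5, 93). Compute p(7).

Using the Lagrange interpolation formula with nodes 0, 3, 5:
  L_0(n) = (n - 3)(n - 5) / 15
  L_1(n) = n(n - 5) / -6
  L_2(n) = n(n - 3) / 10
Then p(n) = -2·L_0(n) + 25·L_1(n) + 93·L_2(n).
Expanding and collecting terms gives p(n) = 5n^2 - 6n - 2.
Evaluating at n = 7: p(7) = 201.

201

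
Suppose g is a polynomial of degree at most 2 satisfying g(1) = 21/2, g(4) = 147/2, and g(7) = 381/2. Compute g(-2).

3/2

Using the Lagrange interpolation formula with nodes 1, 4, 7:
  L_0(n) = (n - 4)(n - 7) / 18
  L_1(n) = (n - 1)(n - 7) / -9
  L_2(n) = (n - 1)(n - 4) / 18
Then g(n) = 21/2·L_0(n) + 147/2·L_1(n) + 381/2·L_2(n).
Expanding and collecting terms gives g(n) = 3n^2 + 6n + 3/2.
Evaluating at n = -2: g(-2) = 3/2.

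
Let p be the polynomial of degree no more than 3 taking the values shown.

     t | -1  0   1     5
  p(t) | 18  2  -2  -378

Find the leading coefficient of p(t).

Write p(t) = at^3 + bt^2 + ct + d. Substituting each data point gives a linear system:
  -a + b - c + d = 18
  d = 2
  a + b + c + d = -2
  125a + 25b + 5c + d = -378
Solving the system yields a = -4, b = 6, c = -6, d = 2.
So p(t) = -4t³ + 6t² - 6t + 2.
The leading coefficient is -4.

-4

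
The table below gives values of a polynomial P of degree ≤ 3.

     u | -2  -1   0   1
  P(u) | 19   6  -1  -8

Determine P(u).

Using the Lagrange interpolation formula with nodes -2, -1, 0, 1:
  L_0(u) = (u + 1)u(u - 1) / -6
  L_1(u) = (u + 2)u(u - 1) / 2
  L_2(u) = (u + 2)(u + 1)(u - 1) / -2
  L_3(u) = (u + 2)(u + 1)u / 6
Then P(u) = 19·L_0(u) + 6·L_1(u) - 1·L_2(u) - 8·L_3(u).
Expanding and collecting terms gives P(u) = -u^3 - 6u - 1.
Check: P(-2) = 19. ✓

P(u) = -u^3 - 6u - 1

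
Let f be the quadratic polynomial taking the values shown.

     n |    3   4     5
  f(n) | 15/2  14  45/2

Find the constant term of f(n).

0

Write f(n) = an^2 + bn + c. Substituting each data point gives a linear system:
  9a + 3b + c = 15/2
  16a + 4b + c = 14
  25a + 5b + c = 45/2
Solving the system yields a = 1, b = -1/2, c = 0.
So f(n) = n^2 - (1/2)n.
The constant term is 0.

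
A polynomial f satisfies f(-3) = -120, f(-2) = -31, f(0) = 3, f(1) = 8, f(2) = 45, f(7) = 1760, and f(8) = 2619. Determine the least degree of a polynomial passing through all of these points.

Divided differences on the nodes -3, -2, 0, 1, 2, 7, 8:
  order 0: -120  -31  3  8  45  1760  2619
  order 1: 89  17  5  37  343  859
  order 2: -24  -4  16  51  86
  order 3: 5  5  5  5
  order 4: 0  0  0
  order 5: 0  0
  order 6: 0
The order-3 divided differences are all 5 (nonzero) and every higher order vanishes, so the data lies on a polynomial of degree exactly 3.

3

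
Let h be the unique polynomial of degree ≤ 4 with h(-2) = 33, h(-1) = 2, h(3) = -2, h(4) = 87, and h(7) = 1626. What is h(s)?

Using the Lagrange interpolation formula with nodes -2, -1, 3, 4, 7:
  L_0(s) = (s + 1)(s - 3)(s - 4)(s - 7) / 270
  L_1(s) = (s + 2)(s - 3)(s - 4)(s - 7) / -160
  L_2(s) = (s + 2)(s + 1)(s - 4)(s - 7) / 80
  L_3(s) = (s + 2)(s + 1)(s - 3)(s - 7) / -90
  L_4(s) = (s + 2)(s + 1)(s - 3)(s - 4) / 864
Then h(s) = 33·L_0(s) + 2·L_1(s) - 2·L_2(s) + 87·L_3(s) + 1626·L_4(s).
Expanding and collecting terms gives h(s) = s^4 - 2s^3 - s^2 - 5s - 5.
Check: h(-2) = 33. ✓

h(s) = s^4 - 2s^3 - s^2 - 5s - 5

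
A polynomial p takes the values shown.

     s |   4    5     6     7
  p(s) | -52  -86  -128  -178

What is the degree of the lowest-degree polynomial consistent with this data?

2

Forward differences of the values at s = 4, 5, 6, 7:
  p  : -52  -86  -128  -178
  Δ  : -34  -42  -50
  Δ^2: -8  -8
  Δ^3: 0
The second differences are constant (-8) and nonzero, while all higher differences vanish, so the minimal degree is 2.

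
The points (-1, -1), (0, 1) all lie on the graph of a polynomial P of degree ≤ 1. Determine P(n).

Using the Lagrange interpolation formula with nodes -1, 0:
  L_0(n) = n / -1
  L_1(n) = (n + 1) / 1
Then P(n) = -1·L_0(n) + 1·L_1(n).
Expanding and collecting terms gives P(n) = 2n + 1.
Check: P(-1) = -1. ✓

P(n) = 2n + 1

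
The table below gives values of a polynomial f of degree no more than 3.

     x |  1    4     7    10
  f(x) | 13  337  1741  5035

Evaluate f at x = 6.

Using the Lagrange interpolation formula with nodes 1, 4, 7, 10:
  L_0(x) = (x - 4)(x - 7)(x - 10) / -162
  L_1(x) = (x - 1)(x - 7)(x - 10) / 54
  L_2(x) = (x - 1)(x - 4)(x - 10) / -54
  L_3(x) = (x - 1)(x - 4)(x - 7) / 162
Then f(x) = 13·L_0(x) + 337·L_1(x) + 1741·L_2(x) + 5035·L_3(x).
Expanding and collecting terms gives f(x) = 5x^3 + 3x + 5.
Evaluating at x = 6: f(6) = 1103.

1103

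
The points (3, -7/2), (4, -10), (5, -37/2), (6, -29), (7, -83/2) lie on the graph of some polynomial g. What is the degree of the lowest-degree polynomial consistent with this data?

2

Forward differences of the values at x = 3, 4, 5, 6, 7:
  g  : -7/2  -10  -37/2  -29  -83/2
  Δ  : -13/2  -17/2  -21/2  -25/2
  Δ^2: -2  -2  -2
  Δ^3: 0  0
  Δ^4: 0
The second differences are constant (-2) and nonzero, while all higher differences vanish, so the minimal degree is 2.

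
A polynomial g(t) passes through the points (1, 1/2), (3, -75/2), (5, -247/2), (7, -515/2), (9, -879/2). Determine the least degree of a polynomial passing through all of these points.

Forward differences of the values at t = 1, 3, 5, 7, 9:
  g  : 1/2  -75/2  -247/2  -515/2  -879/2
  Δ  : -38  -86  -134  -182
  Δ^2: -48  -48  -48
  Δ^3: 0  0
  Δ^4: 0
The second differences are constant (-48) and nonzero, while all higher differences vanish, so the minimal degree is 2.

2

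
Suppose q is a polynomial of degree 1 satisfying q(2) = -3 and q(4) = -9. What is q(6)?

-15

Write q(s) = as + b. Substituting each data point gives a linear system:
  2a + b = -3
  4a + b = -9
Solving the system yields a = -3, b = 3.
So q(s) = -3s + 3.
Then q(6) = -15.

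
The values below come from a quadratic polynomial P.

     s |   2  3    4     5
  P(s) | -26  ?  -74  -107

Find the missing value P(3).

-47

On equispaced nodes a degree-2 polynomial has vanishing third forward difference, so
  - P(2) + 3·P(3) - 3·P(4) + P(5) = 0.
Substituting the known values and solving for P(3):
  3·P(3) = -141
  P(3) = -47.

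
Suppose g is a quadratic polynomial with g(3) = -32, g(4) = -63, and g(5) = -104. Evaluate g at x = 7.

-216

Using the Lagrange interpolation formula with nodes 3, 4, 5:
  L_0(x) = (x - 4)(x - 5) / 2
  L_1(x) = (x - 3)(x - 5) / -1
  L_2(x) = (x - 3)(x - 4) / 2
Then g(x) = -32·L_0(x) - 63·L_1(x) - 104·L_2(x).
Expanding and collecting terms gives g(x) = -5x^2 + 4x + 1.
Evaluating at x = 7: g(7) = -216.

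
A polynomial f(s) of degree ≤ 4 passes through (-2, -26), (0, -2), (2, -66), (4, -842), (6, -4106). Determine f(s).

Write f(s) = as^4 + bs^3 + cs^2 + ds + e. Substituting each data point gives a linear system:
  16a - 8b + 4c - 2d + e = -26
  e = -2
  16a + 8b + 4c + 2d + e = -66
  256a + 64b + 16c + 4d + e = -842
  1296a + 216b + 36c + 6d + e = -4106
Solving the system yields a = -3, b = -1, c = 1, d = -6, e = -2.
So f(s) = -3s⁴ - s³ + s² - 6s - 2.
Check: f(6) = -4106. ✓

f(s) = -3s^4 - s^3 + s^2 - 6s - 2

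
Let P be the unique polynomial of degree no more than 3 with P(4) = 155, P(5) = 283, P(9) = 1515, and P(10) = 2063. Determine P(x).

Using the Lagrange interpolation formula with nodes 4, 5, 9, 10:
  L_0(x) = (x - 5)(x - 9)(x - 10) / -30
  L_1(x) = (x - 4)(x - 9)(x - 10) / 20
  L_2(x) = (x - 4)(x - 5)(x - 10) / -20
  L_3(x) = (x - 4)(x - 5)(x - 9) / 30
Then P(x) = 155·L_0(x) + 283·L_1(x) + 1515·L_2(x) + 2063·L_3(x).
Expanding and collecting terms gives P(x) = 2x^3 + 6x + 3.
Check: P(4) = 155. ✓

P(x) = 2x^3 + 6x + 3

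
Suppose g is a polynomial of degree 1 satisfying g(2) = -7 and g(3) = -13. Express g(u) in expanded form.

Write g(u) = au + b. Substituting each data point gives a linear system:
  2a + b = -7
  3a + b = -13
Solving the system yields a = -6, b = 5.
So g(u) = -6u + 5.
Check: g(2) = -7. ✓

g(u) = -6u + 5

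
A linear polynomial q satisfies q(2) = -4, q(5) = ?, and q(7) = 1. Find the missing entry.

-1

The 2 known points determine the degree-1 polynomial uniquely.
Write q(t) = at + b. Substituting each data point gives a linear system:
  2a + b = -4
  7a + b = 1
Solving the system yields a = 1, b = -6.
So q(t) = t - 6.
Then q(5) = -1.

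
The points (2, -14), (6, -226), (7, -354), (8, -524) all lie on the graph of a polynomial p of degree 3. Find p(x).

p(x) = -x^3 - x - 4

Write p(x) = ax^3 + bx^2 + cx + d. Substituting each data point gives a linear system:
  8a + 4b + 2c + d = -14
  216a + 36b + 6c + d = -226
  343a + 49b + 7c + d = -354
  512a + 64b + 8c + d = -524
Solving the system yields a = -1, b = 0, c = -1, d = -4.
So p(x) = -x^3 - x - 4.
Check: p(7) = -354. ✓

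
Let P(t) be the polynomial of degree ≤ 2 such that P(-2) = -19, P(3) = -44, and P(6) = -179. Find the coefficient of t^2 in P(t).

-5

Write P(t) = at^2 + bt + c. Substituting each data point gives a linear system:
  4a - 2b + c = -19
  9a + 3b + c = -44
  36a + 6b + c = -179
Solving the system yields a = -5, b = 0, c = 1.
So P(t) = -5t² + 1.
The leading coefficient is -5.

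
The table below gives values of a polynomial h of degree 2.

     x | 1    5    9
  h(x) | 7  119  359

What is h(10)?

439

Write h(x) = ax^2 + bx + c. Substituting each data point gives a linear system:
  a + b + c = 7
  25a + 5b + c = 119
  81a + 9b + c = 359
Solving the system yields a = 4, b = 4, c = -1.
So h(x) = 4x² + 4x - 1.
Then h(10) = 439.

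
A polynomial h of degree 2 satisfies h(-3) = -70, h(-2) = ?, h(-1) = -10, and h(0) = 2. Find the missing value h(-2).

On equispaced nodes a degree-2 polynomial has vanishing third forward difference, so
  - h(-3) + 3·h(-2) - 3·h(-1) + h(0) = 0.
Substituting the known values and solving for h(-2):
  3·h(-2) = -102
  h(-2) = -34.

-34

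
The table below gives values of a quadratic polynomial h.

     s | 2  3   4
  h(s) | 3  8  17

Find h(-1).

Using the Lagrange interpolation formula with nodes 2, 3, 4:
  L_0(s) = (s - 3)(s - 4) / 2
  L_1(s) = (s - 2)(s - 4) / -1
  L_2(s) = (s - 2)(s - 3) / 2
Then h(s) = 3·L_0(s) + 8·L_1(s) + 17·L_2(s).
Expanding and collecting terms gives h(s) = 2s² - 5s + 5.
Evaluating at s = -1: h(-1) = 12.

12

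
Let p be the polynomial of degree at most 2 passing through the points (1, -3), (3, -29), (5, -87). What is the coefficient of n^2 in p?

Write p(n) = an^2 + bn + c. Substituting each data point gives a linear system:
  a + b + c = -3
  9a + 3b + c = -29
  25a + 5b + c = -87
Solving the system yields a = -4, b = 3, c = -2.
So p(n) = -4n² + 3n - 2.
The leading coefficient is -4.

-4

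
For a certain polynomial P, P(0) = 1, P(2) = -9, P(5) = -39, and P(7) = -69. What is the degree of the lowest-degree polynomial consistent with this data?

Divided differences on the nodes 0, 2, 5, 7:
  order 0: 1  -9  -39  -69
  order 1: -5  -10  -15
  order 2: -1  -1
  order 3: 0
The order-2 divided differences are all -1 (nonzero) and every higher order vanishes, so the data lies on a polynomial of degree exactly 2.

2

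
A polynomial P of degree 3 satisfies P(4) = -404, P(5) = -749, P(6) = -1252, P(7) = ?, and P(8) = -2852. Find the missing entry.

-1943

On equispaced nodes a degree-3 polynomial has vanishing fourth forward difference, so
  P(4) - 4·P(5) + 6·P(6) - 4·P(7) + P(8) = 0.
Substituting the known values and solving for P(7):
  -4·P(7) = 7772
  P(7) = -1943.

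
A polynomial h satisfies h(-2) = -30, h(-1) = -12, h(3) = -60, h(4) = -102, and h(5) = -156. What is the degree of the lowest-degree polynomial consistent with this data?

Divided differences on the nodes -2, -1, 3, 4, 5:
  order 0: -30  -12  -60  -102  -156
  order 1: 18  -12  -42  -54
  order 2: -6  -6  -6
  order 3: 0  0
  order 4: 0
The order-2 divided differences are all -6 (nonzero) and every higher order vanishes, so the data lies on a polynomial of degree exactly 2.

2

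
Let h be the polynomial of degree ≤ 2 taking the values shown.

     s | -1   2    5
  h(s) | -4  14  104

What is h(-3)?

24

Using the Lagrange interpolation formula with nodes -1, 2, 5:
  L_0(s) = (s - 2)(s - 5) / 18
  L_1(s) = (s + 1)(s - 5) / -9
  L_2(s) = (s + 1)(s - 2) / 18
Then h(s) = -4·L_0(s) + 14·L_1(s) + 104·L_2(s).
Expanding and collecting terms gives h(s) = 4s² + 2s - 6.
Evaluating at s = -3: h(-3) = 24.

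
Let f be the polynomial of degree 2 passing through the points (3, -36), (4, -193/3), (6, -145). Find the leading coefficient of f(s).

-4

Write f(s) = as^2 + bs + c. Substituting each data point gives a linear system:
  9a + 3b + c = -36
  16a + 4b + c = -193/3
  36a + 6b + c = -145
Solving the system yields a = -4, b = -1/3, c = 1.
So f(s) = -4s^2 - (1/3)s + 1.
The leading coefficient is -4.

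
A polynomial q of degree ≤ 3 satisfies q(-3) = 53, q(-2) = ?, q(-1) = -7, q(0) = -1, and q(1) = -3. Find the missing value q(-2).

3

On equispaced nodes a degree-3 polynomial has vanishing fourth forward difference, so
  q(-3) - 4·q(-2) + 6·q(-1) - 4·q(0) + q(1) = 0.
Substituting the known values and solving for q(-2):
  -4·q(-2) = -12
  q(-2) = 3.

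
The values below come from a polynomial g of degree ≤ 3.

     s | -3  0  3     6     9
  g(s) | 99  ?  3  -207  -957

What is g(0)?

On equispaced nodes a degree-3 polynomial has vanishing fourth forward difference, so
  g(-3) - 4·g(0) + 6·g(3) - 4·g(6) + g(9) = 0.
Substituting the known values and solving for g(0):
  -4·g(0) = 12
  g(0) = -3.

-3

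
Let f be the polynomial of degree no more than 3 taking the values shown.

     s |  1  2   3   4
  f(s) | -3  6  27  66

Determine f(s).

Using the Lagrange interpolation formula with nodes 1, 2, 3, 4:
  L_0(s) = (s - 2)(s - 3)(s - 4) / -6
  L_1(s) = (s - 1)(s - 3)(s - 4) / 2
  L_2(s) = (s - 1)(s - 2)(s - 4) / -2
  L_3(s) = (s - 1)(s - 2)(s - 3) / 6
Then f(s) = -3·L_0(s) + 6·L_1(s) + 27·L_2(s) + 66·L_3(s).
Expanding and collecting terms gives f(s) = s^3 + 2s - 6.
Check: f(1) = -3. ✓

f(s) = s^3 + 2s - 6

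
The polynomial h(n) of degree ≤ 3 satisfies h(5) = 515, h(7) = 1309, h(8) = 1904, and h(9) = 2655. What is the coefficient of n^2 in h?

Write h(n) = an^3 + bn^2 + cn + d. Substituting each data point gives a linear system:
  125a + 25b + 5c + d = 515
  343a + 49b + 7c + d = 1309
  512a + 64b + 8c + d = 1904
  729a + 81b + 9c + d = 2655
Solving the system yields a = 3, b = 6, c = -2, d = 0.
So h(n) = 3n^3 + 6n^2 - 2n.
The coefficient of n^2 is 6.

6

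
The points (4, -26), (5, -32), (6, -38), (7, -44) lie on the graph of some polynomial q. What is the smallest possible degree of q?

1

Forward differences of the values at t = 4, 5, 6, 7:
  q  : -26  -32  -38  -44
  Δ  : -6  -6  -6
  Δ^2: 0  0
  Δ^3: 0
The first differences are constant (-6) and nonzero, while all higher differences vanish, so the minimal degree is 1.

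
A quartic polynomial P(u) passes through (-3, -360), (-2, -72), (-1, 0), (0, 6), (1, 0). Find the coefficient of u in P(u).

Write P(u) = au^4 + bu^3 + cu^2 + du + e. Substituting each data point gives a linear system:
  81a - 27b + 9c - 3d + e = -360
  16a - 8b + 4c - 2d + e = -72
  a - b + c - d + e = 0
  e = 6
  a + b + c + d + e = 0
Solving the system yields a = -4, b = 1, c = -2, d = -1, e = 6.
So P(u) = -4u^4 + u^3 - 2u^2 - u + 6.
The coefficient of u is -1.

-1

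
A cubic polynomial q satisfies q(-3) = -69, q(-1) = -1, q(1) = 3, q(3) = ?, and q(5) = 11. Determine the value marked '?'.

-9

The 4 known points determine the degree-3 polynomial uniquely.
Write q(u) = au^3 + bu^2 + cu + d. Substituting each data point gives a linear system:
  -27a + 9b - 3c + d = -69
  -a + b - c + d = -1
  a + b + c + d = 3
  125a + 25b + 5c + d = 11
Solving the system yields a = 1, b = -5, c = 1, d = 6.
So q(u) = u^3 - 5u^2 + u + 6.
Then q(3) = -9.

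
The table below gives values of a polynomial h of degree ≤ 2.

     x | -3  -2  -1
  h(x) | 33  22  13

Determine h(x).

Using the Lagrange interpolation formula with nodes -3, -2, -1:
  L_0(x) = (x + 2)(x + 1) / 2
  L_1(x) = (x + 3)(x + 1) / -1
  L_2(x) = (x + 3)(x + 2) / 2
Then h(x) = 33·L_0(x) + 22·L_1(x) + 13·L_2(x).
Expanding and collecting terms gives h(x) = x² - 6x + 6.
Check: h(-1) = 13. ✓

h(x) = x^2 - 6x + 6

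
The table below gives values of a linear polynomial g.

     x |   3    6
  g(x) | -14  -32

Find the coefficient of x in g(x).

-6

Write g(x) = ax + b. Substituting each data point gives a linear system:
  3a + b = -14
  6a + b = -32
Solving the system yields a = -6, b = 4.
So g(x) = -6x + 4.
The leading coefficient is -6.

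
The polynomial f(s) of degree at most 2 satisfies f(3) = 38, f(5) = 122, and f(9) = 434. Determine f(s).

Write f(s) = as^2 + bs + c. Substituting each data point gives a linear system:
  9a + 3b + c = 38
  25a + 5b + c = 122
  81a + 9b + c = 434
Solving the system yields a = 6, b = -6, c = 2.
So f(s) = 6s^2 - 6s + 2.
Check: f(3) = 38. ✓

f(s) = 6s^2 - 6s + 2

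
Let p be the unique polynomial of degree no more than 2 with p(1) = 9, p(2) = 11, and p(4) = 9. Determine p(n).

Using the Lagrange interpolation formula with nodes 1, 2, 4:
  L_0(n) = (n - 2)(n - 4) / 3
  L_1(n) = (n - 1)(n - 4) / -2
  L_2(n) = (n - 1)(n - 2) / 6
Then p(n) = 9·L_0(n) + 11·L_1(n) + 9·L_2(n).
Expanding and collecting terms gives p(n) = -n² + 5n + 5.
Check: p(2) = 11. ✓

p(n) = -n^2 + 5n + 5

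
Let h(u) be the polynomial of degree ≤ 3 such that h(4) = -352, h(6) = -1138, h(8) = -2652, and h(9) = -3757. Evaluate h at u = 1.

-13

Write h(u) = au^3 + bu^2 + cu + d. Substituting each data point gives a linear system:
  64a + 16b + 4c + d = -352
  216a + 36b + 6c + d = -1138
  512a + 64b + 8c + d = -2652
  729a + 81b + 9c + d = -3757
Solving the system yields a = -5, b = -1, c = -3, d = -4.
So h(u) = -5u^3 - u^2 - 3u - 4.
Then h(1) = -13.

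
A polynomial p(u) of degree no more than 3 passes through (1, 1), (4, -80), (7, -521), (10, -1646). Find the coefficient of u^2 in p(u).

Write p(u) = au^3 + bu^2 + cu + d. Substituting each data point gives a linear system:
  a + b + c + d = 1
  64a + 16b + 4c + d = -80
  343a + 49b + 7c + d = -521
  1000a + 100b + 10c + d = -1646
Solving the system yields a = -2, b = 4, c = -5, d = 4.
So p(u) = -2u^3 + 4u^2 - 5u + 4.
The coefficient of u^2 is 4.

4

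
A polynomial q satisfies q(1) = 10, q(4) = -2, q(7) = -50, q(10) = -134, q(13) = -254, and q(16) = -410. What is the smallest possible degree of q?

Forward differences of the values at x = 1, 4, 7, 10, 13, 16:
  q  : 10  -2  -50  -134  -254  -410
  Δ  : -12  -48  -84  -120  -156
  Δ^2: -36  -36  -36  -36
  Δ^3: 0  0  0
  Δ^4: 0  0
  Δ^5: 0
The second differences are constant (-36) and nonzero, while all higher differences vanish, so the minimal degree is 2.

2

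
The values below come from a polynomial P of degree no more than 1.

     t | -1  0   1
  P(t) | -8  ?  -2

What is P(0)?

On equispaced nodes a degree-1 polynomial has vanishing second forward difference, so
  P(-1) - 2·P(0) + P(1) = 0.
Substituting the known values and solving for P(0):
  -2·P(0) = 10
  P(0) = -5.

-5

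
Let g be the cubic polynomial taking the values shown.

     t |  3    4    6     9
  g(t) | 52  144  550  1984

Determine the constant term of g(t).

Write g(t) = at^3 + bt^2 + ct + d. Substituting each data point gives a linear system:
  27a + 9b + 3c + d = 52
  64a + 16b + 4c + d = 144
  216a + 36b + 6c + d = 550
  729a + 81b + 9c + d = 1984
Solving the system yields a = 3, b = -2, c = -5, d = 4.
So g(t) = 3t³ - 2t² - 5t + 4.
The constant term is 4.

4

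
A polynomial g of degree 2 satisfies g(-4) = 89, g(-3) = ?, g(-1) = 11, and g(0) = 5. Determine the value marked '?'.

53

The 3 known points determine the degree-2 polynomial uniquely.
Write g(x) = ax^2 + bx + c. Substituting each data point gives a linear system:
  16a - 4b + c = 89
  a - b + c = 11
  c = 5
Solving the system yields a = 5, b = -1, c = 5.
So g(x) = 5x^2 - x + 5.
Then g(-3) = 53.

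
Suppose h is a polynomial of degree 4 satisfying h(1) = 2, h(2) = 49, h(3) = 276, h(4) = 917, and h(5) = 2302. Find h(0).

Forward differences of the values at s = 1, 2, 3, 4, 5:
  h  : 2  49  276  917  2302
  Δ  : 47  227  641  1385
  Δ^2: 180  414  744
  Δ^3: 234  330
  Δ^4: 96
The fourth differences are constant, confirming degree 4.
Interpolating (Newton forward form) and evaluating at s = 0 gives h(0) = -3.

-3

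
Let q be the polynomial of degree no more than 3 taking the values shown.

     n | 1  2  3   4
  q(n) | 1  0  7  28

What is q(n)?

q(n) = n^3 - 2n^2 - 2n + 4

Using the Lagrange interpolation formula with nodes 1, 2, 3, 4:
  L_0(n) = (n - 2)(n - 3)(n - 4) / -6
  L_1(n) = (n - 1)(n - 3)(n - 4) / 2
  L_2(n) = (n - 1)(n - 2)(n - 4) / -2
  L_3(n) = (n - 1)(n - 2)(n - 3) / 6
Then q(n) = 1·L_0(n) + 0·L_1(n) + 7·L_2(n) + 28·L_3(n).
Expanding and collecting terms gives q(n) = n³ - 2n² - 2n + 4.
Check: q(4) = 28. ✓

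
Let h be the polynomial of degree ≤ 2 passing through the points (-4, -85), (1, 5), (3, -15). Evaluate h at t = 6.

-105

Write h(t) = at^2 + bt + c. Substituting each data point gives a linear system:
  16a - 4b + c = -85
  a + b + c = 5
  9a + 3b + c = -15
Solving the system yields a = -4, b = 6, c = 3.
So h(t) = -4t² + 6t + 3.
Then h(6) = -105.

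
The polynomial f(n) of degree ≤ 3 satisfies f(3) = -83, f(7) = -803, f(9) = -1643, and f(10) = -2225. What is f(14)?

-5913

Using the Lagrange interpolation formula with nodes 3, 7, 9, 10:
  L_0(n) = (n - 7)(n - 9)(n - 10) / -168
  L_1(n) = (n - 3)(n - 9)(n - 10) / 24
  L_2(n) = (n - 3)(n - 7)(n - 10) / -12
  L_3(n) = (n - 3)(n - 7)(n - 9) / 21
Then f(n) = -83·L_0(n) - 803·L_1(n) - 1643·L_2(n) - 2225·L_3(n).
Expanding and collecting terms gives f(n) = -2n³ - 2n² - 2n - 5.
Evaluating at n = 14: f(14) = -5913.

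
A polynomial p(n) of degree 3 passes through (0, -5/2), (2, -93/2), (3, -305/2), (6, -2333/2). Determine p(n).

Write p(n) = an^3 + bn^2 + cn + d. Substituting each data point gives a linear system:
  d = -5/2
  8a + 4b + 2c + d = -93/2
  27a + 9b + 3c + d = -305/2
  216a + 36b + 6c + d = -2333/2
Solving the system yields a = -5, b = -3, c = 4, d = -5/2.
So p(n) = -5n^3 - 3n^2 + 4n - 5/2.
Check: p(6) = -2333/2. ✓

p(n) = -5n^3 - 3n^2 + 4n - 5/2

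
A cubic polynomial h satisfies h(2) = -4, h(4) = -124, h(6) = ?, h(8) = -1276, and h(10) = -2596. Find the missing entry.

-500

On equispaced nodes a degree-3 polynomial has vanishing fourth forward difference, so
  h(2) - 4·h(4) + 6·h(6) - 4·h(8) + h(10) = 0.
Substituting the known values and solving for h(6):
  6·h(6) = -3000
  h(6) = -500.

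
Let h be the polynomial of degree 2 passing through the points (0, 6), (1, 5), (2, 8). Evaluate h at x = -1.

Forward differences of the values at x = 0, 1, 2:
  h  : 6  5  8
  Δ  : -1  3
  Δ^2: 4
The second differences are constant, confirming degree 2.
Interpolating (Newton forward form) and evaluating at x = -1 gives h(-1) = 11.

11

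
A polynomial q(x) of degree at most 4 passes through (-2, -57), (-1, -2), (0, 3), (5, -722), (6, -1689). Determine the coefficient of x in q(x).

Write q(x) = ax^4 + bx^3 + cx^2 + dx + e. Substituting each data point gives a linear system:
  16a - 8b + 4c - 2d + e = -57
  a - b + c - d + e = -2
  e = 3
  625a + 125b + 25c + 5d + e = -722
  1296a + 216b + 36c + 6d + e = -1689
Solving the system yields a = -2, b = 4, c = 1, d = 0, e = 3.
So q(x) = -2x⁴ + 4x³ + x² + 3.
The coefficient of x is 0.

0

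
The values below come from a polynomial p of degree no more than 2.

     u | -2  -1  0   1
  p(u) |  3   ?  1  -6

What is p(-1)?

The 3 known points determine the degree-2 polynomial uniquely.
Write p(u) = au^2 + bu + c. Substituting each data point gives a linear system:
  4a - 2b + c = 3
  c = 1
  a + b + c = -6
Solving the system yields a = -2, b = -5, c = 1.
So p(u) = -2u² - 5u + 1.
Then p(-1) = 4.

4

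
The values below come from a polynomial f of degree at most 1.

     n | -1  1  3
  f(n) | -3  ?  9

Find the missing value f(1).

3

The 2 known points determine the degree-1 polynomial uniquely.
Write f(n) = an + b. Substituting each data point gives a linear system:
  -a + b = -3
  3a + b = 9
Solving the system yields a = 3, b = 0.
So f(n) = 3n.
Then f(1) = 3.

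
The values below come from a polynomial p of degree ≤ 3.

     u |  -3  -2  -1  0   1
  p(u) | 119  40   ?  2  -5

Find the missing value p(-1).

9

On equispaced nodes a degree-3 polynomial has vanishing fourth forward difference, so
  p(-3) - 4·p(-2) + 6·p(-1) - 4·p(0) + p(1) = 0.
Substituting the known values and solving for p(-1):
  6·p(-1) = 54
  p(-1) = 9.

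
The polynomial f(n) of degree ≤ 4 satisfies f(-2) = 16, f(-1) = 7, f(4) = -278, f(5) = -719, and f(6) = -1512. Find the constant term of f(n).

Write f(n) = an^4 + bn^3 + cn^2 + dn + e. Substituting each data point gives a linear system:
  16a - 8b + 4c - 2d + e = 16
  a - b + c - d + e = 7
  256a + 64b + 16c + 4d + e = -278
  625a + 125b + 25c + 5d + e = -719
  1296a + 216b + 36c + 6d + e = -1512
Solving the system yields a = -1, b = -2, c = 5, d = 5, e = 6.
So f(n) = -n^4 - 2n^3 + 5n^2 + 5n + 6.
The constant term is 6.

6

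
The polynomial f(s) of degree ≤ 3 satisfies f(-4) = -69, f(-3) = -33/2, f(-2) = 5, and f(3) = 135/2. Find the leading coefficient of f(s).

2

Write f(s) = as^3 + bs^2 + cs + d. Substituting each data point gives a linear system:
  -64a + 16b - 4c + d = -69
  -27a + 9b - 3c + d = -33/2
  -8a + 4b - 2c + d = 5
  27a + 9b + 3c + d = 135/2
Solving the system yields a = 2, b = 5/2, c = -4, d = 3.
So f(s) = 2s^3 + (5/2)s^2 - 4s + 3.
The leading coefficient is 2.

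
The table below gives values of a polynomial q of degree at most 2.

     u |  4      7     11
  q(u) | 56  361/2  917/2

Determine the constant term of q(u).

Write q(u) = au^2 + bu + c. Substituting each data point gives a linear system:
  16a + 4b + c = 56
  49a + 7b + c = 361/2
  121a + 11b + c = 917/2
Solving the system yields a = 4, b = -5/2, c = 2.
So q(u) = 4u^2 - (5/2)u + 2.
The constant term is 2.

2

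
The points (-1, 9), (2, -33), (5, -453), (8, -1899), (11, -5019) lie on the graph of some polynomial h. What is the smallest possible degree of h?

3

Forward differences of the values at n = -1, 2, 5, 8, 11:
  h  : 9  -33  -453  -1899  -5019
  Δ  : -42  -420  -1446  -3120
  Δ^2: -378  -1026  -1674
  Δ^3: -648  -648
  Δ^4: 0
The third differences are constant (-648) and nonzero, while all higher differences vanish, so the minimal degree is 3.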